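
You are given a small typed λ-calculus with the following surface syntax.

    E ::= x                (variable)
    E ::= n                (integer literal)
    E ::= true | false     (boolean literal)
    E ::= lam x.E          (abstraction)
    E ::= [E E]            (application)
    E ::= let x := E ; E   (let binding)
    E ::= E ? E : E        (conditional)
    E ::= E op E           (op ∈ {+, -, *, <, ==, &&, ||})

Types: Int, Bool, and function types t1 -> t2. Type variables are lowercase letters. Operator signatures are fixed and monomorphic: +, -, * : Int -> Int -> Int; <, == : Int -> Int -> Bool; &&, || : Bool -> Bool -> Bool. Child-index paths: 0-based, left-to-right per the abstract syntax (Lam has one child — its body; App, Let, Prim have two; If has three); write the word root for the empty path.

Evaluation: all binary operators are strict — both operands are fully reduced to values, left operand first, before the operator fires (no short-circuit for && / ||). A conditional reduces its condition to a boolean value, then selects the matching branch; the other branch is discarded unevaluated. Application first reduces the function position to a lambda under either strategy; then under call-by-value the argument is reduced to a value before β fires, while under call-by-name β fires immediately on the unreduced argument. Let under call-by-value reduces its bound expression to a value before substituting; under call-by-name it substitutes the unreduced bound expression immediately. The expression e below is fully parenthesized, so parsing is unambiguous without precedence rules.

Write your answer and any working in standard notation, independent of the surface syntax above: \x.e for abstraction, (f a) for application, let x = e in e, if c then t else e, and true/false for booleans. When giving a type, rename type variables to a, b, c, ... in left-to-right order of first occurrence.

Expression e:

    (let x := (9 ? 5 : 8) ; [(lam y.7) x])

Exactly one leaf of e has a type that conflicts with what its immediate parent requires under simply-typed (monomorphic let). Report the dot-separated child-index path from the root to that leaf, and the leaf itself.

Answer: 0.0 : 9

Derivation:
  unify Int ~ Bool
  FAIL: mismatch Int ~ Bool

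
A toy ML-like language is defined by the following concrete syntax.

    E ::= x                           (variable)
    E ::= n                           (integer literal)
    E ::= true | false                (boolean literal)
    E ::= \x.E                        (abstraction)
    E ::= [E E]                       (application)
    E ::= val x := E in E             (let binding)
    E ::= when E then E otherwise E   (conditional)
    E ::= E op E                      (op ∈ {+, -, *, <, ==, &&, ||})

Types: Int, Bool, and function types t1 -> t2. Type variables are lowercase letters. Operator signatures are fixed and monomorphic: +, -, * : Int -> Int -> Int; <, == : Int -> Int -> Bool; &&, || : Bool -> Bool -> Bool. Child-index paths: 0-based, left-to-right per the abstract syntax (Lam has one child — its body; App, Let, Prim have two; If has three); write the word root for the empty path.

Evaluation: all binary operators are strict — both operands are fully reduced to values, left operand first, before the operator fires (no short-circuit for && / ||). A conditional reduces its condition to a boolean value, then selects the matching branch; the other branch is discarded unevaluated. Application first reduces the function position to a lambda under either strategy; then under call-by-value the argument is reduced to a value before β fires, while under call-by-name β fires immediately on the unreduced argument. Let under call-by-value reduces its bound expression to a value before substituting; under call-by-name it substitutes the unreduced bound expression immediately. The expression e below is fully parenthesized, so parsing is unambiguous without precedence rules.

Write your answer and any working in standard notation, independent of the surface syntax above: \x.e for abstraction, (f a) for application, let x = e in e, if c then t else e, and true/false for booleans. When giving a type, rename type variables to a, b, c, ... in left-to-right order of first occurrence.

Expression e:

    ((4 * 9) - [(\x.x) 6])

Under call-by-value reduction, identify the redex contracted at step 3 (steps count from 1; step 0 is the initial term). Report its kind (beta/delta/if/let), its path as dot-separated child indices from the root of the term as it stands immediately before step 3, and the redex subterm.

Answer: delta at root : (36 - 6)

Derivation:
step 0: ((4 * 9) - ((\x.x) 6))
step 1: [delta@0] (36 - ((\x.x) 6))
step 2: [beta@1] (36 - 6)
step 3: [delta@root] 30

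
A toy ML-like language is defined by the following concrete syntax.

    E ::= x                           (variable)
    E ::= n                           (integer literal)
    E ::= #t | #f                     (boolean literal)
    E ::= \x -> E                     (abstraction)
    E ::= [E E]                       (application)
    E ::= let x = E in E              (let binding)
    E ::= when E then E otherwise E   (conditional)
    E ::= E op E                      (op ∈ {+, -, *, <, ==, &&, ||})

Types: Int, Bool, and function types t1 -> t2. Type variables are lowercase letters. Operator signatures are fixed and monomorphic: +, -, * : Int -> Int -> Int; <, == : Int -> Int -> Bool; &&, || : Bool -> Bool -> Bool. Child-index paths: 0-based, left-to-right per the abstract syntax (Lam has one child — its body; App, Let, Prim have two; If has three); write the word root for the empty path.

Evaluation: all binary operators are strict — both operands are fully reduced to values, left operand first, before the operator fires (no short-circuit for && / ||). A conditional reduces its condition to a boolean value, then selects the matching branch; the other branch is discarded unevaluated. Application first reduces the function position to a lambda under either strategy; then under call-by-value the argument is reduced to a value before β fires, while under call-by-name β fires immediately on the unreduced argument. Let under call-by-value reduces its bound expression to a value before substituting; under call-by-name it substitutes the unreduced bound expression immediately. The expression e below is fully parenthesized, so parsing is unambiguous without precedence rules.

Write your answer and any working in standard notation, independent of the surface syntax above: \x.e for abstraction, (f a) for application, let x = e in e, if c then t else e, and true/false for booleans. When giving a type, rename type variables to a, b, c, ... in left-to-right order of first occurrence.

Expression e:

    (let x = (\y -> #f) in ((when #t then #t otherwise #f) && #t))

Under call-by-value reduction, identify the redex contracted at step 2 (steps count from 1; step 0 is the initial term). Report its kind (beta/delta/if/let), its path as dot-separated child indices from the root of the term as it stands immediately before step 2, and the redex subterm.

Derivation:
step 0: (let x = (\y.false) in ((if true then true else false) && true))
step 1: [let@root] ((if true then true else false) && true)
step 2: [if@0] (true && true)

Answer: if at 0 : (if true then true else false)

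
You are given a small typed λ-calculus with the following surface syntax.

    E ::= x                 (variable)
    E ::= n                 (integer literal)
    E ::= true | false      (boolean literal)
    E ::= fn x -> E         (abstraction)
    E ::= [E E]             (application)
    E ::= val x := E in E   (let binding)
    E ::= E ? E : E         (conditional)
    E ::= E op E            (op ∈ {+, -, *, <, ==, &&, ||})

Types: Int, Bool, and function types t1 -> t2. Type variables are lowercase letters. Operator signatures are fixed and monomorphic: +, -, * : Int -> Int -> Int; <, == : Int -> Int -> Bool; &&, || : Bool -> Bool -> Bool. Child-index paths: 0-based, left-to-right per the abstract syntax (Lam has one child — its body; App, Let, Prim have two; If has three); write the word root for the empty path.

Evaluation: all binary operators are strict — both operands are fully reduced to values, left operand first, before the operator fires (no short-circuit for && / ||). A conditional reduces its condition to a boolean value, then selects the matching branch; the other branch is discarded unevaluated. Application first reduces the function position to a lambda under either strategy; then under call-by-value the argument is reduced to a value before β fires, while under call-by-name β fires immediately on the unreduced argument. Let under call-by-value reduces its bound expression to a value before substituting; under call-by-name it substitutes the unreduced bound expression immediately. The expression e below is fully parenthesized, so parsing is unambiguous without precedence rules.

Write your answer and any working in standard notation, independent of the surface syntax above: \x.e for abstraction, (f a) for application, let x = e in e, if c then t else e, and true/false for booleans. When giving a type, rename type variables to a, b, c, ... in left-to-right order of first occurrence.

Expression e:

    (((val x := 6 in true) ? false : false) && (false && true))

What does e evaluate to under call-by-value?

Answer: false

Working:
step 0: ((if (let x = 6 in true) then false else false) && (false && true))
step 1: [let@0.0] ((if true then false else false) && (false && true))
step 2: [if@0] (false && (false && true))
step 3: [delta@1] (false && false)
step 4: [delta@root] false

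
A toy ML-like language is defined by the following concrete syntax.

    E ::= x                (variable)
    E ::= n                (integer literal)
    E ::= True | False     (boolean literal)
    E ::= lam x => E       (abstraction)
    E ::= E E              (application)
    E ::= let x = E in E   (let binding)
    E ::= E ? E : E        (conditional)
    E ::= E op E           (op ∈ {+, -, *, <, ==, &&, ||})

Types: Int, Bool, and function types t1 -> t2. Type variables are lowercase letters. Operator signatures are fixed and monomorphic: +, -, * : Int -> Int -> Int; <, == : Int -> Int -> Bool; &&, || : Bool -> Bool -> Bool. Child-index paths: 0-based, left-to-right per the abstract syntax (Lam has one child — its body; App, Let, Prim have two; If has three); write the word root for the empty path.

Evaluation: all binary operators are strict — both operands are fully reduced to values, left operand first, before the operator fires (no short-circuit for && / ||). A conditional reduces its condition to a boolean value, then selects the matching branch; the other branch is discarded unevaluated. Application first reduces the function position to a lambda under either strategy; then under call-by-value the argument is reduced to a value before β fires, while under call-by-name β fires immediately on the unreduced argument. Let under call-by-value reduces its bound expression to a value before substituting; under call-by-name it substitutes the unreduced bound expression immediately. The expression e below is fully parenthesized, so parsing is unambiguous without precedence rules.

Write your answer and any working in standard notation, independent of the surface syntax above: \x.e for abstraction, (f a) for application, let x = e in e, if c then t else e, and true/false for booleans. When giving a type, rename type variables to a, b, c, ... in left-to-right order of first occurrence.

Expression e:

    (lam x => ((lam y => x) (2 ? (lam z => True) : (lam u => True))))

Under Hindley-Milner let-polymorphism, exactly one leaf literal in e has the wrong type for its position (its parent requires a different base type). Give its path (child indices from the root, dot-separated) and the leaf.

Answer: 0.1.0 : 2

Working:
x : a
\y._ : b -> a
  unify Int ~ Bool
  FAIL: mismatch Int ~ Bool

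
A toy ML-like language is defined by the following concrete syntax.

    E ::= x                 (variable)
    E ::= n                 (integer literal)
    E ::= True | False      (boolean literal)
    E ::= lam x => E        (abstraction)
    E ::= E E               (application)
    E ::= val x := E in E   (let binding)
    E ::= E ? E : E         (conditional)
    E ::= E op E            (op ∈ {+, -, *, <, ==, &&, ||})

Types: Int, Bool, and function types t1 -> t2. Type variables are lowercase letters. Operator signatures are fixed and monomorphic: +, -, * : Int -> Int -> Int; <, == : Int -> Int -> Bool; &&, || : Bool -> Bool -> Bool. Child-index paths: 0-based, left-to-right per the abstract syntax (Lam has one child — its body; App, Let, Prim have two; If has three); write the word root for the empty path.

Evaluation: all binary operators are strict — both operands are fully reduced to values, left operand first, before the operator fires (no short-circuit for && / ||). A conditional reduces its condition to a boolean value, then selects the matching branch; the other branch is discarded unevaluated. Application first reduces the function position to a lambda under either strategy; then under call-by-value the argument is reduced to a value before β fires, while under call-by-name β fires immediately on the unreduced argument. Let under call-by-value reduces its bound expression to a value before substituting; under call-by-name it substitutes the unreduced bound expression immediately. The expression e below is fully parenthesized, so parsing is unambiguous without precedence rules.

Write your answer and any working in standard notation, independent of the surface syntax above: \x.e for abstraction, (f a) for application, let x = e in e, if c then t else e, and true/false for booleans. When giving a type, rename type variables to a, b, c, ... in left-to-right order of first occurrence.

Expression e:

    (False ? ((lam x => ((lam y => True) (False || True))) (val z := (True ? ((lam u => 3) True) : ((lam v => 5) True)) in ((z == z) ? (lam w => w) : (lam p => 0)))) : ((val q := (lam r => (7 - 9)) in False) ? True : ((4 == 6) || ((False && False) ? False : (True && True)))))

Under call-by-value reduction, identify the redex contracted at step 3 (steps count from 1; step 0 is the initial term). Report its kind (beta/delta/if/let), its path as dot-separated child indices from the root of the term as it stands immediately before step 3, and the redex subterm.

Answer: if at root : (if false then true else ((4 == 6) || (if (false && false) then false else (true && true))))

Working:
step 0: (if false then ((\x.((\y.true) (false || true))) (let z = (if true then ((\u.3) true) else ((\v.5) true)) in (if (z == z) then (\w.w) else (\p.0)))) else (if (let q = (\r.(7 - 9)) in false) then true else ((4 == 6) || (if (false && false) then false else (true && true)))))
step 1: [if@root] (if (let q = (\r.(7 - 9)) in false) then true else ((4 == 6) || (if (false && false) then false else (true && true))))
step 2: [let@0] (if false then true else ((4 == 6) || (if (false && false) then false else (true && true))))
step 3: [if@root] ((4 == 6) || (if (false && false) then false else (true && true)))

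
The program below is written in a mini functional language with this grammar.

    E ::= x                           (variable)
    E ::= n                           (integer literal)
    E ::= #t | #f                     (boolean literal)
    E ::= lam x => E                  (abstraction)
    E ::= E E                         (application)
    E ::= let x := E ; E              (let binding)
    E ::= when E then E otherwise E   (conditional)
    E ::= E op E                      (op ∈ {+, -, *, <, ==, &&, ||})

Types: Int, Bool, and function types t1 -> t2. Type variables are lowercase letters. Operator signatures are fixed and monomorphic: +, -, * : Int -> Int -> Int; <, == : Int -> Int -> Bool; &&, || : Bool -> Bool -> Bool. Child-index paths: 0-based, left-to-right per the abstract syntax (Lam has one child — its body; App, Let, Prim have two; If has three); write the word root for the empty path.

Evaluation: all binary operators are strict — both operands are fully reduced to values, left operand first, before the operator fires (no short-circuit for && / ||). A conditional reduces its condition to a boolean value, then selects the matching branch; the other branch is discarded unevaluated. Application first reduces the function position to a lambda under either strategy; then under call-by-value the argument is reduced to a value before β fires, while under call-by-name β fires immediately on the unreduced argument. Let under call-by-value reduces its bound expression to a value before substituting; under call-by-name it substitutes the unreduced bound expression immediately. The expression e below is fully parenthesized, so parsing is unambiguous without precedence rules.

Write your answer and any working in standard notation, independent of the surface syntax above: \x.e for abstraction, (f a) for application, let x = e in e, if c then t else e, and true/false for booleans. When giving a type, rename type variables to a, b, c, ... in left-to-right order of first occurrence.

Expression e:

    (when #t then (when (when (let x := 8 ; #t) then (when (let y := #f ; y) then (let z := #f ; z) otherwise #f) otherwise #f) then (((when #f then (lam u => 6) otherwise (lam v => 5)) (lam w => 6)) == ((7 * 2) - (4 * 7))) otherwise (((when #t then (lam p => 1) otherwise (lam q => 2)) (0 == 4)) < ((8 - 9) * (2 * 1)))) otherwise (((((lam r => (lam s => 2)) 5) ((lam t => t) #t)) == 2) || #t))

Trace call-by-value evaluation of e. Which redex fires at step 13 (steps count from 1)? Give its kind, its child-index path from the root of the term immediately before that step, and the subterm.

Working:
step 0: (if true then (if (if (let x = 8 in true) then (if (let y = false in y) then (let z = false in z) else false) else false) then (((if false then (\u.6) else (\v.5)) (\w.6)) == ((7 * 2) - (4 * 7))) else (((if true then (\p.1) else (\q.2)) (0 == 4)) < ((8 - 9) * (2 * 1)))) else (((((\r.(\s.2)) 5) ((\t.t) true)) == 2) || true))
step 1: [if@root] (if (if (let x = 8 in true) then (if (let y = false in y) then (let z = false in z) else false) else false) then (((if false then (\u.6) else (\v.5)) (\w.6)) == ((7 * 2) - (4 * 7))) else (((if true then (\p.1) else (\q.2)) (0 == 4)) < ((8 - 9) * (2 * 1))))
step 2: [let@0.0] (if (if true then (if (let y = false in y) then (let z = false in z) else false) else false) then (((if false then (\u.6) else (\v.5)) (\w.6)) == ((7 * 2) - (4 * 7))) else (((if true then (\p.1) else (\q.2)) (0 == 4)) < ((8 - 9) * (2 * 1))))
step 3: [if@0] (if (if (let y = false in y) then (let z = false in z) else false) then (((if false then (\u.6) else (\v.5)) (\w.6)) == ((7 * 2) - (4 * 7))) else (((if true then (\p.1) else (\q.2)) (0 == 4)) < ((8 - 9) * (2 * 1))))
step 4: [let@0.0] (if (if false then (let z = false in z) else false) then (((if false then (\u.6) else (\v.5)) (\w.6)) == ((7 * 2) - (4 * 7))) else (((if true then (\p.1) else (\q.2)) (0 == 4)) < ((8 - 9) * (2 * 1))))
step 5: [if@0] (if false then (((if false then (\u.6) else (\v.5)) (\w.6)) == ((7 * 2) - (4 * 7))) else (((if true then (\p.1) else (\q.2)) (0 == 4)) < ((8 - 9) * (2 * 1))))
step 6: [if@root] (((if true then (\p.1) else (\q.2)) (0 == 4)) < ((8 - 9) * (2 * 1)))
step 7: [if@0.0] (((\p.1) (0 == 4)) < ((8 - 9) * (2 * 1)))
step 8: [delta@0.1] (((\p.1) false) < ((8 - 9) * (2 * 1)))
step 9: [beta@0] (1 < ((8 - 9) * (2 * 1)))
step 10: [delta@1.0] (1 < (-1 * (2 * 1)))
step 11: [delta@1.1] (1 < (-1 * 2))
step 12: [delta@1] (1 < -2)
step 13: [delta@root] false

Answer: delta at root : (1 < -2)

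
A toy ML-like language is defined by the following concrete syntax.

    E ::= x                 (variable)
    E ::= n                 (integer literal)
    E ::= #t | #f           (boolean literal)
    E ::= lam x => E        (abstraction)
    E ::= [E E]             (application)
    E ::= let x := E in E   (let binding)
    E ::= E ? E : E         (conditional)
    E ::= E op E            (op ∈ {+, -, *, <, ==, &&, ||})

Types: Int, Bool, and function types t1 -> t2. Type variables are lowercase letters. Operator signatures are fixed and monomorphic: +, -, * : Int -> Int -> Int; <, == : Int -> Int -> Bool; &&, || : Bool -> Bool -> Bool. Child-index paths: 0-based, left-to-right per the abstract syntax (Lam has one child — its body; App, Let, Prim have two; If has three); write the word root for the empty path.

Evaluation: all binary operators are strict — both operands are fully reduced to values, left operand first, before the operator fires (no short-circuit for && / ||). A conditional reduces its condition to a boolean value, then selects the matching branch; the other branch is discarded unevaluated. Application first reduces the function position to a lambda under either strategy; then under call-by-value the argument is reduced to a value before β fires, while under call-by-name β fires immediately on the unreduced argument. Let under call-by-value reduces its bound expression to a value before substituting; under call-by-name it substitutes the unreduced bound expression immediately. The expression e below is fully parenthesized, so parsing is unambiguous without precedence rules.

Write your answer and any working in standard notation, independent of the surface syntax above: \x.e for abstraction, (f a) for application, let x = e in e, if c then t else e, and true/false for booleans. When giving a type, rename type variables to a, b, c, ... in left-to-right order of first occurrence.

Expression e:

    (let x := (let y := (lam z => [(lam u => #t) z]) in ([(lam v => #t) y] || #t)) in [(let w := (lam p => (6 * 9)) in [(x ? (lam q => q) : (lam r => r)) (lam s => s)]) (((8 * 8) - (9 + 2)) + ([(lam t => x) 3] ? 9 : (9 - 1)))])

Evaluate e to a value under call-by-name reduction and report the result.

Answer: 62

Trace:
step 0: (let x = (let y = (\z.((\u.true) z)) in (((\v.true) y) || true)) in ((let w = (\p.(6 * 9)) in ((if x then (\q.q) else (\r.r)) (\s.s))) (((8 * 8) - (9 + 2)) + (if ((\t.x) 3) then 9 else (9 - 1)))))
step 1: [let@root] ((let w = (\p.(6 * 9)) in ((if (let y = (\z.((\u.true) z)) in (((\v.true) y) || true)) then (\q.q) else (\r.r)) (\s.s))) (((8 * 8) - (9 + 2)) + (if ((\t.(let y = (\z.((\u.true) z)) in (((\v.true) y) || true))) 3) then 9 else (9 - 1))))
step 2: [let@0] (((if (let y = (\z.((\u.true) z)) in (((\v.true) y) || true)) then (\q.q) else (\r.r)) (\s.s)) (((8 * 8) - (9 + 2)) + (if ((\t.(let y = (\z.((\u.true) z)) in (((\v.true) y) || true))) 3) then 9 else (9 - 1))))
step 3: [let@0.0.0] (((if (((\v.true) (\z.((\u.true) z))) || true) then (\q.q) else (\r.r)) (\s.s)) (((8 * 8) - (9 + 2)) + (if ((\t.(let y = (\z.((\u.true) z)) in (((\v.true) y) || true))) 3) then 9 else (9 - 1))))
step 4: [beta@0.0.0.0] (((if (true || true) then (\q.q) else (\r.r)) (\s.s)) (((8 * 8) - (9 + 2)) + (if ((\t.(let y = (\z.((\u.true) z)) in (((\v.true) y) || true))) 3) then 9 else (9 - 1))))
step 5: [delta@0.0.0] (((if true then (\q.q) else (\r.r)) (\s.s)) (((8 * 8) - (9 + 2)) + (if ((\t.(let y = (\z.((\u.true) z)) in (((\v.true) y) || true))) 3) then 9 else (9 - 1))))
step 6: [if@0.0] (((\q.q) (\s.s)) (((8 * 8) - (9 + 2)) + (if ((\t.(let y = (\z.((\u.true) z)) in (((\v.true) y) || true))) 3) then 9 else (9 - 1))))
step 7: [beta@0] ((\s.s) (((8 * 8) - (9 + 2)) + (if ((\t.(let y = (\z.((\u.true) z)) in (((\v.true) y) || true))) 3) then 9 else (9 - 1))))
step 8: [beta@root] (((8 * 8) - (9 + 2)) + (if ((\t.(let y = (\z.((\u.true) z)) in (((\v.true) y) || true))) 3) then 9 else (9 - 1)))
step 9: [delta@0.0] ((64 - (9 + 2)) + (if ((\t.(let y = (\z.((\u.true) z)) in (((\v.true) y) || true))) 3) then 9 else (9 - 1)))
step 10: [delta@0.1] ((64 - 11) + (if ((\t.(let y = (\z.((\u.true) z)) in (((\v.true) y) || true))) 3) then 9 else (9 - 1)))
step 11: [delta@0] (53 + (if ((\t.(let y = (\z.((\u.true) z)) in (((\v.true) y) || true))) 3) then 9 else (9 - 1)))
step 12: [beta@1.0] (53 + (if (let y = (\z.((\u.true) z)) in (((\v.true) y) || true)) then 9 else (9 - 1)))
step 13: [let@1.0] (53 + (if (((\v.true) (\z.((\u.true) z))) || true) then 9 else (9 - 1)))
step 14: [beta@1.0.0] (53 + (if (true || true) then 9 else (9 - 1)))
step 15: [delta@1.0] (53 + (if true then 9 else (9 - 1)))
step 16: [if@1] (53 + 9)
step 17: [delta@root] 62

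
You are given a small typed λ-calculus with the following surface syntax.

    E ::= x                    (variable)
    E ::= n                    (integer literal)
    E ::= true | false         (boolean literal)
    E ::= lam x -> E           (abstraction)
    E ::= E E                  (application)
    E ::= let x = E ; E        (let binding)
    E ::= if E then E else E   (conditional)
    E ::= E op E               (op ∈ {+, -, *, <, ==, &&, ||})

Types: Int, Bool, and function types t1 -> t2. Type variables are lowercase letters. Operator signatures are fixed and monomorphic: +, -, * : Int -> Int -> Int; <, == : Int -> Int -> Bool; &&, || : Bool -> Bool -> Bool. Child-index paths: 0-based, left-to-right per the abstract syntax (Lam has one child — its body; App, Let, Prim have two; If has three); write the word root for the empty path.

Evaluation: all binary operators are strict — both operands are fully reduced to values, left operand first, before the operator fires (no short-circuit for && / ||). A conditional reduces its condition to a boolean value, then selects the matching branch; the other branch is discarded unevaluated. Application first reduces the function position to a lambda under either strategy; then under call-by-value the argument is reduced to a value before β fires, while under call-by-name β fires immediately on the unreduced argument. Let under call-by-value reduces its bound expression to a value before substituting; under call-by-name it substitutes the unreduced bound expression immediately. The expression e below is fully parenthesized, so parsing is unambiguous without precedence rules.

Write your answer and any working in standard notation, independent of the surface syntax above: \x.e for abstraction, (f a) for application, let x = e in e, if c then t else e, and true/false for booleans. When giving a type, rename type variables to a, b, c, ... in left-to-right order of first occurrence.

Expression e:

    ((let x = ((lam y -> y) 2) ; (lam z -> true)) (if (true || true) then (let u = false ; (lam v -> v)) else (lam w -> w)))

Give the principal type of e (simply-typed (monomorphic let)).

Answer: Bool

Derivation:
y : a
\y._ : a -> a
  unify a -> a ~ Int -> b
  unify a ~ Int
  unify Int ~ b
_ _ : Int
let x : Int
\z._ : c -> Bool
  unify Bool ~ Bool
  unify Bool ~ Bool
  unify Bool ~ Bool
let u : Bool
v : d
\v._ : d -> d
w : e
\w._ : e -> e
  unify d -> d ~ e -> e
  unify d ~ e
  unify e ~ e
  unify c -> Bool ~ (e -> e) -> f
  unify c ~ e -> e
  unify Bool ~ f
_ _ : Bool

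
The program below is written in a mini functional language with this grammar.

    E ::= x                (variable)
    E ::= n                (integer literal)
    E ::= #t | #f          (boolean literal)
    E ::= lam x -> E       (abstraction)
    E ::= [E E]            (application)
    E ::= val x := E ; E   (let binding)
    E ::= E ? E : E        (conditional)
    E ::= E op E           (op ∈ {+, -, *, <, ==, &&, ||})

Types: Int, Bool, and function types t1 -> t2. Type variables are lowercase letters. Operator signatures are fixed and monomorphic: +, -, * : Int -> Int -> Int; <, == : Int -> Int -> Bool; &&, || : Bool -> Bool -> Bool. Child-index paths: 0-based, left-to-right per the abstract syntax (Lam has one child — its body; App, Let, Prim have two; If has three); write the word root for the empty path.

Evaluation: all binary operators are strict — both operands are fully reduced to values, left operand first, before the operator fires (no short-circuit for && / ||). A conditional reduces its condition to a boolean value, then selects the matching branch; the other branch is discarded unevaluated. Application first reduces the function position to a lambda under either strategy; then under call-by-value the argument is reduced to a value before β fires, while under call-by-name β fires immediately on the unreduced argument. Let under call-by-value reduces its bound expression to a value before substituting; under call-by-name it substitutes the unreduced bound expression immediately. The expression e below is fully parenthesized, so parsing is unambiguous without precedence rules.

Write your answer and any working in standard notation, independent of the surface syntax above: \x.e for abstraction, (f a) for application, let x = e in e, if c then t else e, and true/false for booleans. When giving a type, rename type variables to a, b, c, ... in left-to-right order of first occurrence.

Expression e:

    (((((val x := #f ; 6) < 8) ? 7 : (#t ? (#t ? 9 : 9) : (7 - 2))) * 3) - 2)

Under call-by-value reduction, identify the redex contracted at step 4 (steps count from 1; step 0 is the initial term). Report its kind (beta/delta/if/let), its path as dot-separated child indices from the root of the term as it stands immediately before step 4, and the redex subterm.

Trace:
step 0: (((if ((let x = false in 6) < 8) then 7 else (if true then (if true then 9 else 9) else (7 - 2))) * 3) - 2)
step 1: [let@0.0.0.0] (((if (6 < 8) then 7 else (if true then (if true then 9 else 9) else (7 - 2))) * 3) - 2)
step 2: [delta@0.0.0] (((if true then 7 else (if true then (if true then 9 else 9) else (7 - 2))) * 3) - 2)
step 3: [if@0.0] ((7 * 3) - 2)
step 4: [delta@0] (21 - 2)

Answer: delta at 0 : (7 * 3)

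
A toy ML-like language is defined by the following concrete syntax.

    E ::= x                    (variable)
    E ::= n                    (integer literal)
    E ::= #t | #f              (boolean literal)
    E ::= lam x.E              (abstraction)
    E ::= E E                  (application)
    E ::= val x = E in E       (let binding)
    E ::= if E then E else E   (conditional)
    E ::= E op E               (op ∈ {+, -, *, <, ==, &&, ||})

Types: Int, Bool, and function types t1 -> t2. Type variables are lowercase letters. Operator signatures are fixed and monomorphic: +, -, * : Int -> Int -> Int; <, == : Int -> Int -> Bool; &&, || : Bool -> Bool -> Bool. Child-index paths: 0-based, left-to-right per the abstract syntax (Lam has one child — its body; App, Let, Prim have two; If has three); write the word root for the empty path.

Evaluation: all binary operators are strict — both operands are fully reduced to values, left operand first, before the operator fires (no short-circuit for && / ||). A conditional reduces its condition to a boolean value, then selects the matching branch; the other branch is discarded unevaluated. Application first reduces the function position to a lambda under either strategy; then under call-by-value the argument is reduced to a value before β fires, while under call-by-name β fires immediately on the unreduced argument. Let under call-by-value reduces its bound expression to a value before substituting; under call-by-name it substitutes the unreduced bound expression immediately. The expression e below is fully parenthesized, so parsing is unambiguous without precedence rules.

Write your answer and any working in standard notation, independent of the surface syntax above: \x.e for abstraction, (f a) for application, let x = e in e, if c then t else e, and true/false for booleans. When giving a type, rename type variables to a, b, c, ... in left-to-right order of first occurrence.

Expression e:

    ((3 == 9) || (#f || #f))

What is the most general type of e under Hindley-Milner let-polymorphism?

Trace:
  unify Int ~ Int
  unify Int ~ Int
  unify Bool ~ Bool
  unify Bool ~ Bool
  unify Bool ~ Bool
  unify Bool ~ Bool

Answer: Bool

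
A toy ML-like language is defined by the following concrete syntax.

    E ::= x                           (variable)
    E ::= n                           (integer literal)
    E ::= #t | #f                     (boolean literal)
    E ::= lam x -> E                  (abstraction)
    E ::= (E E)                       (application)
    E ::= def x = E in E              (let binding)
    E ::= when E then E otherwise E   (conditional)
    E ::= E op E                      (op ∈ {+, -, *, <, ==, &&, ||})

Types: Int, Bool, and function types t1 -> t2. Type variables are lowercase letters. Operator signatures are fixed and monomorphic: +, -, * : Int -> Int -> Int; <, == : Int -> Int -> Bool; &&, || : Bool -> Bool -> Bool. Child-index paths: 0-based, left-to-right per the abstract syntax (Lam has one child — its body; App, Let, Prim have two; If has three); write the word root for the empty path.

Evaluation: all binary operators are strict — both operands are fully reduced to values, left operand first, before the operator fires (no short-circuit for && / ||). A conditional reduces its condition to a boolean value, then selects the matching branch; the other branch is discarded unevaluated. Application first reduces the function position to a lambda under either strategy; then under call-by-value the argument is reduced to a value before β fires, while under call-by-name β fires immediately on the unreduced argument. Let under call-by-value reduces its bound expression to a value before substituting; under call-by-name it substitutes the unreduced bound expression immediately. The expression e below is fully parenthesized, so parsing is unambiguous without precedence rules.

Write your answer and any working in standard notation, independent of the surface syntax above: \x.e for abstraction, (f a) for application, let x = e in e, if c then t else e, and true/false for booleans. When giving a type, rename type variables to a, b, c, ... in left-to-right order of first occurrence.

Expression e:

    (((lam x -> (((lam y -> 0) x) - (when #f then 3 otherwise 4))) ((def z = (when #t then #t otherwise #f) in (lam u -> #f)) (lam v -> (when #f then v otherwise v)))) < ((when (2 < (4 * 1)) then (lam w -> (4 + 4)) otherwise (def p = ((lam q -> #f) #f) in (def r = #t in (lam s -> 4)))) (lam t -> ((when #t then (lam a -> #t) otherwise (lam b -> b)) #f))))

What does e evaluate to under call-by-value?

Trace:
step 0: (((\x.(((\y.0) x) - (if false then 3 else 4))) ((let z = (if true then true else false) in (\u.false)) (\v.(if false then v else v)))) < ((if (2 < (4 * 1)) then (\w.(4 + 4)) else (let p = ((\q.false) false) in (let r = true in (\s.4)))) (\t.((if true then (\a.true) else (\b.b)) false))))
step 1: [if@0.1.0.0] (((\x.(((\y.0) x) - (if false then 3 else 4))) ((let z = true in (\u.false)) (\v.(if false then v else v)))) < ((if (2 < (4 * 1)) then (\w.(4 + 4)) else (let p = ((\q.false) false) in (let r = true in (\s.4)))) (\t.((if true then (\a.true) else (\b.b)) false))))
step 2: [let@0.1.0] (((\x.(((\y.0) x) - (if false then 3 else 4))) ((\u.false) (\v.(if false then v else v)))) < ((if (2 < (4 * 1)) then (\w.(4 + 4)) else (let p = ((\q.false) false) in (let r = true in (\s.4)))) (\t.((if true then (\a.true) else (\b.b)) false))))
step 3: [beta@0.1] (((\x.(((\y.0) x) - (if false then 3 else 4))) false) < ((if (2 < (4 * 1)) then (\w.(4 + 4)) else (let p = ((\q.false) false) in (let r = true in (\s.4)))) (\t.((if true then (\a.true) else (\b.b)) false))))
step 4: [beta@0] ((((\y.0) false) - (if false then 3 else 4)) < ((if (2 < (4 * 1)) then (\w.(4 + 4)) else (let p = ((\q.false) false) in (let r = true in (\s.4)))) (\t.((if true then (\a.true) else (\b.b)) false))))
step 5: [beta@0.0] ((0 - (if false then 3 else 4)) < ((if (2 < (4 * 1)) then (\w.(4 + 4)) else (let p = ((\q.false) false) in (let r = true in (\s.4)))) (\t.((if true then (\a.true) else (\b.b)) false))))
step 6: [if@0.1] ((0 - 4) < ((if (2 < (4 * 1)) then (\w.(4 + 4)) else (let p = ((\q.false) false) in (let r = true in (\s.4)))) (\t.((if true then (\a.true) else (\b.b)) false))))
step 7: [delta@0] (-4 < ((if (2 < (4 * 1)) then (\w.(4 + 4)) else (let p = ((\q.false) false) in (let r = true in (\s.4)))) (\t.((if true then (\a.true) else (\b.b)) false))))
step 8: [delta@1.0.0.1] (-4 < ((if (2 < 4) then (\w.(4 + 4)) else (let p = ((\q.false) false) in (let r = true in (\s.4)))) (\t.((if true then (\a.true) else (\b.b)) false))))
step 9: [delta@1.0.0] (-4 < ((if true then (\w.(4 + 4)) else (let p = ((\q.false) false) in (let r = true in (\s.4)))) (\t.((if true then (\a.true) else (\b.b)) false))))
step 10: [if@1.0] (-4 < ((\w.(4 + 4)) (\t.((if true then (\a.true) else (\b.b)) false))))
step 11: [beta@1] (-4 < (4 + 4))
step 12: [delta@1] (-4 < 8)
step 13: [delta@root] true

Answer: true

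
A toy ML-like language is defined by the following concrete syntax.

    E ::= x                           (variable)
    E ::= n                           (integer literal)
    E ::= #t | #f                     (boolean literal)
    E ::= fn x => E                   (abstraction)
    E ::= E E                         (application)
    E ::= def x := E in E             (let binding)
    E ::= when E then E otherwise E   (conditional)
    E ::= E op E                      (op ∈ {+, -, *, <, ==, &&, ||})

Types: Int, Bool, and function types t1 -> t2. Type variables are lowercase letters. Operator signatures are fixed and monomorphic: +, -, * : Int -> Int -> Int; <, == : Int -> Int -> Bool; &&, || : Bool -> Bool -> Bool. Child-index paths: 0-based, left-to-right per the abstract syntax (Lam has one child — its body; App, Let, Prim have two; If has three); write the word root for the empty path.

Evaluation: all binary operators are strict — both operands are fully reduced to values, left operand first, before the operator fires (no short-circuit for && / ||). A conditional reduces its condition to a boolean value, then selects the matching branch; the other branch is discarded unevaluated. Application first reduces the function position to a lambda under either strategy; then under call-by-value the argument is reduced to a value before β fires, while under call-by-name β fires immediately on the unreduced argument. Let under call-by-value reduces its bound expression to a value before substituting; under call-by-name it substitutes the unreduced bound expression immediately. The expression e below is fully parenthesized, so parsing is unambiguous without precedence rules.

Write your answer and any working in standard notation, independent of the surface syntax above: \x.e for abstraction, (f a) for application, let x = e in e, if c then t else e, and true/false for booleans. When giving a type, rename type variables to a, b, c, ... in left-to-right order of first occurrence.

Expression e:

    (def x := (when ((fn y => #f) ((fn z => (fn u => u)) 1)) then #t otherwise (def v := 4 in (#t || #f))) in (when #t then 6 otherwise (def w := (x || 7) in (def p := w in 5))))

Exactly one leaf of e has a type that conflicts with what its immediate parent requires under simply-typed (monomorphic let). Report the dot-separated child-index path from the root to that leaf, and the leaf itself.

Working:
\y._ : a -> Bool
u : c
\u._ : c -> c
\z._ : b -> c -> c
  unify b -> c -> c ~ Int -> d
  unify b ~ Int
  unify c -> c ~ d
_ _ : c -> c
  unify a -> Bool ~ (c -> c) -> e
  unify a ~ c -> c
  unify Bool ~ e
_ _ : Bool
  unify Bool ~ Bool
let v : Int
  unify Bool ~ Bool
  unify Bool ~ Bool
  unify Bool ~ Bool
let x : Bool
  unify Bool ~ Bool
x : Bool
  unify Bool ~ Bool
  unify Int ~ Bool
  FAIL: mismatch Int ~ Bool

Answer: 1.2.0.1 : 7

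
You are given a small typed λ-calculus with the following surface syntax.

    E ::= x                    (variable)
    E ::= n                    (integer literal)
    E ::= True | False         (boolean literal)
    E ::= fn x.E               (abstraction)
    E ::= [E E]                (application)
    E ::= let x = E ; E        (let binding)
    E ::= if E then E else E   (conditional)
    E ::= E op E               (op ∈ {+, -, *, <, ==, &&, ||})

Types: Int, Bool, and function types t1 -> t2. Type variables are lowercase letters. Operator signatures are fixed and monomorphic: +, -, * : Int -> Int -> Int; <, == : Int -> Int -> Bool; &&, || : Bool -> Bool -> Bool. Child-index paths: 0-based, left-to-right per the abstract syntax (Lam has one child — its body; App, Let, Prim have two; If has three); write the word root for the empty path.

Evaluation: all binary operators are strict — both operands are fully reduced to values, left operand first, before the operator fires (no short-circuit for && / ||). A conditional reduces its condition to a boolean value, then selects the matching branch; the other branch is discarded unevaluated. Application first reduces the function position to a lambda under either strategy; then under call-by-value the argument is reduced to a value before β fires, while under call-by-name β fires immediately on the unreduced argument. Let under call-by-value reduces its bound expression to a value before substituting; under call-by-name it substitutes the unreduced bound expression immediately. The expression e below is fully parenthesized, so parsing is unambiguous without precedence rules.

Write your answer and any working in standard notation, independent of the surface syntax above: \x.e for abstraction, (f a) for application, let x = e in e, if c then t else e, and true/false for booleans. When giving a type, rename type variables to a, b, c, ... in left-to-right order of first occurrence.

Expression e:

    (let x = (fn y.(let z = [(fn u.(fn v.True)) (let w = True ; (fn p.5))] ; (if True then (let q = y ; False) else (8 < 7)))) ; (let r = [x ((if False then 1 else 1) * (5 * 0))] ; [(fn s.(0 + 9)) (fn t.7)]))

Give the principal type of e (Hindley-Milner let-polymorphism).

Answer: Int

Trace:
\v._ : c -> Bool
\u._ : b -> c -> Bool
let w : Bool
\p._ : d -> Int
  unify b -> c -> Bool ~ (d -> Int) -> e
  unify b ~ d -> Int
  unify c -> Bool ~ e
_ _ : c -> Bool
let z : forall. c -> Bool
  unify Bool ~ Bool
y : a
let q : a
  unify Int ~ Int
  unify Int ~ Int
  unify Bool ~ Bool
\y._ : a -> Bool
let x : forall. a -> Bool
x : f -> Bool
  unify Bool ~ Bool
  unify Int ~ Int
  unify Int ~ Int
  unify Int ~ Int
  unify Int ~ Int
  unify Int ~ Int
  unify f -> Bool ~ Int -> g
  unify f ~ Int
  unify Bool ~ g
_ _ : Bool
let r : Bool
  unify Int ~ Int
  unify Int ~ Int
\s._ : h -> Int
\t._ : i -> Int
  unify h -> Int ~ (i -> Int) -> j
  unify h ~ i -> Int
  unify Int ~ j
_ _ : Int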